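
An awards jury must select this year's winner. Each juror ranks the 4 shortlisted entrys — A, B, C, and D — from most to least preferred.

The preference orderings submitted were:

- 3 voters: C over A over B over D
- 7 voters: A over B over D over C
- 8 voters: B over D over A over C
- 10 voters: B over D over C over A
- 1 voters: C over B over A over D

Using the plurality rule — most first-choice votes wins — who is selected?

B

First-place vote totals:
  A: 7
  B: 18
  C: 4
  D: 0
B has the most first-place votes.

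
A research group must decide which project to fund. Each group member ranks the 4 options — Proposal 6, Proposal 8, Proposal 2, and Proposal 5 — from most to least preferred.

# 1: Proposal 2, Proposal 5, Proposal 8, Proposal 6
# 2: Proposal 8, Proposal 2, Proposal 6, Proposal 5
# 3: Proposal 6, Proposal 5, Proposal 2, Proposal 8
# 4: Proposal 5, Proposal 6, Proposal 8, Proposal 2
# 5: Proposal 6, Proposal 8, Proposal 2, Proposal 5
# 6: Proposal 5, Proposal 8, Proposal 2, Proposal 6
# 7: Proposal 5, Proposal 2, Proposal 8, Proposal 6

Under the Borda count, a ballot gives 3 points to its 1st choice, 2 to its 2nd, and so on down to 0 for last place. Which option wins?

Proposal 5

Borda scores:
  Proposal 6: 0 + 1 + 3 + 2 + 3 + 0 + 0 = 9
  Proposal 8: 1 + 3 + 0 + 1 + 2 + 2 + 1 = 10
  Proposal 2: 3 + 2 + 1 + 0 + 1 + 1 + 2 = 10
  Proposal 5: 2 + 0 + 2 + 3 + 0 + 3 + 3 = 13
Proposal 5 has the highest total.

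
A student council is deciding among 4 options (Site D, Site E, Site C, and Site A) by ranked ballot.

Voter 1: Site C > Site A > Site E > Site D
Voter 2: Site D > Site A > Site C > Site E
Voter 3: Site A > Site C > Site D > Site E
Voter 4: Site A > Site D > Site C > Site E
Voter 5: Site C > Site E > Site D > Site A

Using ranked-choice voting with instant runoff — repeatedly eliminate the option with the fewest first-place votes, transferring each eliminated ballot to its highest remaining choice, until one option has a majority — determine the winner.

Site A

Round 1: Site C 2, Site A 2, Site D 1, Site E 0. Site E has the fewest and is eliminated.
Round 2: Site C 2, Site A 2, Site D 1. Site D has the fewest and is eliminated.
Round 3: Site A 3, Site C 2. Site A has a majority.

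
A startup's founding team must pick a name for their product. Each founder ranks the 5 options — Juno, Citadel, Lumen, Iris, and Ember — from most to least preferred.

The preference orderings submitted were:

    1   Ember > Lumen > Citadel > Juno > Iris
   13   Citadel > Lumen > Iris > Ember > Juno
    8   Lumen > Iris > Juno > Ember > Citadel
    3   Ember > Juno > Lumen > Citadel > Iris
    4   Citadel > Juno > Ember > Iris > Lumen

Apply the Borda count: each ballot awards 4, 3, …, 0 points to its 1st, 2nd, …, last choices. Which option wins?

Borda scores:
  Juno: 1 + 13·0 + 8·2 + 3·3 + 4·3 = 38
  Citadel: 2 + 13·4 + 8·0 + 3·1 + 4·4 = 73
  Lumen: 3 + 13·3 + 8·4 + 3·2 + 4·0 = 80
  Iris: 0 + 13·2 + 8·3 + 3·0 + 4·1 = 54
  Ember: 4 + 13·1 + 8·1 + 3·4 + 4·2 = 45
Lumen has the highest total.

Lumen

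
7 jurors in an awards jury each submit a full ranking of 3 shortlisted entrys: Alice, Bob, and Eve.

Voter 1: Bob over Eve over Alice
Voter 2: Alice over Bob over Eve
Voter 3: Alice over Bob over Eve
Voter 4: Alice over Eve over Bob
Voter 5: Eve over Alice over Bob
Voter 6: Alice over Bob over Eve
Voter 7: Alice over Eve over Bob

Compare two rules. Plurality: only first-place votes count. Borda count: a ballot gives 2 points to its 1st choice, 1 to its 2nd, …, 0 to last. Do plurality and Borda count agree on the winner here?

Plurality first-place counts: Alice 5, Bob 1, Eve 1 → Alice.
Borda totals: Alice 11, Bob 5, Eve 5 → Alice.
The two rules agree on Alice.

Yes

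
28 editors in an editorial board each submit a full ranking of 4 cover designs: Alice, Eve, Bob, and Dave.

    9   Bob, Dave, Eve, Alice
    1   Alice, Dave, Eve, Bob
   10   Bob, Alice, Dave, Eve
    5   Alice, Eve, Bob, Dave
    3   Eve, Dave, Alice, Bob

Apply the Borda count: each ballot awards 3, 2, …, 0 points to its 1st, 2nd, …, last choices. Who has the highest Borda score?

Borda scores:
  Alice: 9·0 + 3 + 10·2 + 5·3 + 3·1 = 41
  Eve: 9·1 + 1 + 10·0 + 5·2 + 3·3 = 29
  Bob: 9·3 + 0 + 10·3 + 5·1 + 3·0 = 62
  Dave: 9·2 + 2 + 10·1 + 5·0 + 3·2 = 36
Bob has the highest total.

Bob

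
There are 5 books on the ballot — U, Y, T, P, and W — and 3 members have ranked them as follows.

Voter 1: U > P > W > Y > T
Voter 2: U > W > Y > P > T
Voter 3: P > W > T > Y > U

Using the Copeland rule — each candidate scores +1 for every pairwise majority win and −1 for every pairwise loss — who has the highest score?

Pairwise results:
  U vs Y: U wins 2–1.
  U vs T: U wins 2–1.
  U vs P: U wins 2–1.
  U vs W: U wins 2–1.
  Y vs T: Y wins 2–1.
  Y vs P: P wins 2–1.
  Y vs W: W wins 3–0.
  T vs P: P wins 3–0.
  T vs W: W wins 3–0.
  P vs W: P wins 2–1.
Copeland scores (wins − losses):
  U: 4 − 0 = 4
  Y: 1 − 3 = -2
  T: 0 − 4 = -4
  P: 3 − 1 = 2
  W: 2 − 2 = 0
U has the best Copeland score.

U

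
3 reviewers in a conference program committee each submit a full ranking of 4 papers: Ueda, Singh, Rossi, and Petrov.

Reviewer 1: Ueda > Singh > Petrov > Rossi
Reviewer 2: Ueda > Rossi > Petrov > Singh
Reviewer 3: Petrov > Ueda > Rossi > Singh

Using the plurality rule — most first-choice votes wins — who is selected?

Ueda

First-place vote totals:
  Ueda: 2
  Singh: 0
  Rossi: 0
  Petrov: 1
Ueda has the most first-place votes.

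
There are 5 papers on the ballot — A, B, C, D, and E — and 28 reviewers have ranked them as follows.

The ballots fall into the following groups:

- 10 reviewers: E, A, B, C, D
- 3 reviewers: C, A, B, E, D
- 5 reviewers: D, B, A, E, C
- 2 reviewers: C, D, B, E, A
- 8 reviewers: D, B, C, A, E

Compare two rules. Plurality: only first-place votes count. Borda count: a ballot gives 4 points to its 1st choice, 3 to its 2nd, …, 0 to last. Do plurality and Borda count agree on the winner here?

No

Plurality first-place counts: A 0, B 0, C 5, D 13, E 10 → D.
Borda totals: A 57, B 69, C 46, D 58, E 50 → B.
The two rules disagree: plurality picks D, Borda picks B.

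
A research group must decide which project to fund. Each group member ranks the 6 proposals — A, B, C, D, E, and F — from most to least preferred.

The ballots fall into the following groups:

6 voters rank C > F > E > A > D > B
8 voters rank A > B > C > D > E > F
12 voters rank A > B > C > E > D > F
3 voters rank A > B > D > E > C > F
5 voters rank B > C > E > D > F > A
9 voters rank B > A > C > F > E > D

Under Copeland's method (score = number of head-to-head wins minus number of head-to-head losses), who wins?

Pairwise results:
  A vs B: A wins 29–14.
  A vs C: A wins 32–11.
  A vs D: A wins 38–5.
  A vs E: A wins 32–11.
  A vs F: A wins 32–11.
  B vs C: B wins 37–6.
  B vs D: B wins 37–6.
  B vs E: B wins 37–6.
  B vs F: B wins 37–6.
  C vs D: C wins 40–3.
  C vs E: C wins 40–3.
  C vs F: C wins 43–0.
  D vs E: E wins 32–11.
  D vs F: D wins 28–15.
  E vs F: E wins 28–15.
Copeland scores (wins − losses):
  A: 5 − 0 = 5
  B: 4 − 1 = 3
  C: 3 − 2 = 1
  D: 1 − 4 = -3
  E: 2 − 3 = -1
  F: 0 − 5 = -5
A has the best Copeland score.

A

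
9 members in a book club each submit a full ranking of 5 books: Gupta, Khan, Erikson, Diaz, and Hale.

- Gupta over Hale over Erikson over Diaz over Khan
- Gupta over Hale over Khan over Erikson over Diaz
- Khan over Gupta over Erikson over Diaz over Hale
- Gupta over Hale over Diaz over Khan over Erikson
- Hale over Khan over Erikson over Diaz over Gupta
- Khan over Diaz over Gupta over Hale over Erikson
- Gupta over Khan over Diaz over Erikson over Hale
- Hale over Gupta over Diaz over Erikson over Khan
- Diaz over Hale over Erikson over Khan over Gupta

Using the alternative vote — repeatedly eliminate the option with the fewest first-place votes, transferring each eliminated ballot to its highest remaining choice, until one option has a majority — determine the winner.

Round 1: Gupta 4, Khan 2, Hale 2, Diaz 1, Erikson 0. Erikson has the fewest and is eliminated.
Round 2: Gupta 4, Khan 2, Hale 2, Diaz 1. Diaz has the fewest and is eliminated.
Round 3: Gupta 4, Hale 3, Khan 2. Khan has the fewest and is eliminated.
Round 4: Gupta 6, Hale 3. Gupta has a majority.

Gupta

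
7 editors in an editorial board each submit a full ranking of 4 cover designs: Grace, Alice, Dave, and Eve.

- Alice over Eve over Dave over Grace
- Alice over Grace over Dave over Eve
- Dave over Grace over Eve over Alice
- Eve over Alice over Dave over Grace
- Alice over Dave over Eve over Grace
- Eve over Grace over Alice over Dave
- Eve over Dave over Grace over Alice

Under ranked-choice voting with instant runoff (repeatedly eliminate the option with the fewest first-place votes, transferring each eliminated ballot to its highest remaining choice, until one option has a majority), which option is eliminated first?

Grace

Round 1: Alice 3, Eve 3, Dave 1, Grace 0. Grace has the fewest and is eliminated.
Round 2: Alice 3, Eve 3, Dave 1. Dave has the fewest and is eliminated.
Round 3: Eve 4, Alice 3. Eve has a majority.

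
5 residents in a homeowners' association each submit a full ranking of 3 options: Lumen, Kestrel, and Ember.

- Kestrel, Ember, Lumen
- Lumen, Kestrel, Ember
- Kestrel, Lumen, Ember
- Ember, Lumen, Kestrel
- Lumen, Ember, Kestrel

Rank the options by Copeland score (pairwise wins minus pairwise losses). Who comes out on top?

Lumen

Pairwise results:
  Lumen vs Kestrel: Lumen wins 3–2.
  Lumen vs Ember: Lumen wins 3–2.
  Kestrel vs Ember: Kestrel wins 3–2.
Copeland scores (wins − losses):
  Lumen: 2 − 0 = 2
  Kestrel: 1 − 1 = 0
  Ember: 0 − 2 = -2
Lumen has the best Copeland score.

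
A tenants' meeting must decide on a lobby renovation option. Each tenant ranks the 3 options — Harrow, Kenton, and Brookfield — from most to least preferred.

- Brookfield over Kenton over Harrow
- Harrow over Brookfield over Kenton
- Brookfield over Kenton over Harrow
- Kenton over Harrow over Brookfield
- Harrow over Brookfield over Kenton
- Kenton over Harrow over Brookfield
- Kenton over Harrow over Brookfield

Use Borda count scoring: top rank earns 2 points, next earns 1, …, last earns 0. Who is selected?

Borda scores:
  Harrow: 0 + 2 + 0 + 1 + 2 + 1 + 1 = 7
  Kenton: 1 + 0 + 1 + 2 + 0 + 2 + 2 = 8
  Brookfield: 2 + 1 + 2 + 0 + 1 + 0 + 0 = 6
Kenton has the highest total.

Kenton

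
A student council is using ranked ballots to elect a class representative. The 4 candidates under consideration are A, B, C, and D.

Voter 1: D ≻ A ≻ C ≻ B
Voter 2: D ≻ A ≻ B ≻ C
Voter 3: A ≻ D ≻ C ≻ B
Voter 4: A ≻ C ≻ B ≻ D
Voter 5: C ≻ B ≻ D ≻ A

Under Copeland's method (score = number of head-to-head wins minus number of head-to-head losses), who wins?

Pairwise results:
  A vs B: A wins 4–1.
  A vs C: A wins 4–1.
  A vs D: D wins 3–2.
  B vs C: C wins 4–1.
  B vs D: D wins 3–2.
  C vs D: D wins 3–2.
Copeland scores (wins − losses):
  A: 2 − 1 = 1
  B: 0 − 3 = -3
  C: 1 − 2 = -1
  D: 3 − 0 = 3
D has the best Copeland score.

D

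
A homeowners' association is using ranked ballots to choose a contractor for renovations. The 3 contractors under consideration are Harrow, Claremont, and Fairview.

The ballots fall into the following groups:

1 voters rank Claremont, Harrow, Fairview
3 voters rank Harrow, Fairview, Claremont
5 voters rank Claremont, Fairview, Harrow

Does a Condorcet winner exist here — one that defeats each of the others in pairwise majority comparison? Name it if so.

Head-to-head results (9 voters total):
Harrow vs Claremont: Claremont wins 6–3.
Harrow vs Fairview: Fairview wins 5–4.
Claremont vs Fairview: Claremont wins 6–3.
Claremont beats each rival — Harrow (6–3), Fairview (6–3) — so Claremont is the Condorcet winner.

Claremont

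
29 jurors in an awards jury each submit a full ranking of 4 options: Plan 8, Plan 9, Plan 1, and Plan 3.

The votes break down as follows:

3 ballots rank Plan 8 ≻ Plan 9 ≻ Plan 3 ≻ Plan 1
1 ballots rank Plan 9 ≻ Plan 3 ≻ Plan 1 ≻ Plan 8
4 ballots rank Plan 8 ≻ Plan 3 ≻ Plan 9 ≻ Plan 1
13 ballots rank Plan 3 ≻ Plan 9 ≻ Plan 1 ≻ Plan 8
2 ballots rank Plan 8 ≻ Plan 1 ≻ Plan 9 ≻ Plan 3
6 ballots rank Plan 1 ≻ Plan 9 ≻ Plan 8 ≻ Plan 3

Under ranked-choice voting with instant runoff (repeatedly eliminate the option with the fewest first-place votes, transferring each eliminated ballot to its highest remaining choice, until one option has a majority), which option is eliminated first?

Round 1: Plan 3 13, Plan 8 9, Plan 1 6, Plan 9 1. Plan 9 has the fewest and is eliminated.
Round 2: Plan 3 14, Plan 8 9, Plan 1 6. Plan 1 has the fewest and is eliminated.
Round 3: Plan 8 15, Plan 3 14. Plan 8 has a majority.

Plan 9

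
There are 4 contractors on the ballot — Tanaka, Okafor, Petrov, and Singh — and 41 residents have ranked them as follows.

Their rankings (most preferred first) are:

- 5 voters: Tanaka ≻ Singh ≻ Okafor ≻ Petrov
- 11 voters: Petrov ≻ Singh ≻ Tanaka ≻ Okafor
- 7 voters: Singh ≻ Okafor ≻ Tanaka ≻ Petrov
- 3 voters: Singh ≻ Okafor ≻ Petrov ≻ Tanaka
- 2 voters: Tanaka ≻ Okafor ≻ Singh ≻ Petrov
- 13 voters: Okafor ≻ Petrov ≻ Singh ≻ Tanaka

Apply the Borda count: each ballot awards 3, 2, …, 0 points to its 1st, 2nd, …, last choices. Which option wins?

Singh

Borda scores:
  Tanaka: 5·3 + 11·1 + 7·1 + 3·0 + 2·3 + 13·0 = 39
  Okafor: 5·1 + 11·0 + 7·2 + 3·2 + 2·2 + 13·3 = 68
  Petrov: 5·0 + 11·3 + 7·0 + 3·1 + 2·0 + 13·2 = 62
  Singh: 5·2 + 11·2 + 7·3 + 3·3 + 2·1 + 13·1 = 77
Singh has the highest total.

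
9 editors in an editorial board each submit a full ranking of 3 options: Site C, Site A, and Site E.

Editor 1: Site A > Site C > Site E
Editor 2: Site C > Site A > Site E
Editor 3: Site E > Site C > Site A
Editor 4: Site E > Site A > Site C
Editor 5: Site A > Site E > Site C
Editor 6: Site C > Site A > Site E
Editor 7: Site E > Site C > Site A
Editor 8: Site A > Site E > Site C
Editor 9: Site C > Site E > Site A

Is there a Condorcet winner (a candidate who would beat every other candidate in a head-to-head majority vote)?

Head-to-head results (9 voters total):
Site C vs Site A: Site C wins 5–4.
Site C vs Site E: Site E wins 5–4.
Site A vs Site E: Site A wins 5–4.
No candidate beats all others: Site C beats Site A beats Site E beats Site C, a majority cycle.

No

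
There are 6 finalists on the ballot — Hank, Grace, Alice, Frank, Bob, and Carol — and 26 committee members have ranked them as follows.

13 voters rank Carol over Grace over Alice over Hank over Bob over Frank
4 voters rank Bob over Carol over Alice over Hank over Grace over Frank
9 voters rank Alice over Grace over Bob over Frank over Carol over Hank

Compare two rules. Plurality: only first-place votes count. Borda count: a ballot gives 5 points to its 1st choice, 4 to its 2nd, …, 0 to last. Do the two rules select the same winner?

Plurality first-place counts: Hank 0, Grace 0, Alice 9, Frank 0, Bob 4, Carol 13 → Carol.
Borda totals: Hank 34, Grace 92, Alice 96, Frank 18, Bob 60, Carol 90 → Alice.
The two rules disagree: plurality picks Carol, Borda picks Alice.

No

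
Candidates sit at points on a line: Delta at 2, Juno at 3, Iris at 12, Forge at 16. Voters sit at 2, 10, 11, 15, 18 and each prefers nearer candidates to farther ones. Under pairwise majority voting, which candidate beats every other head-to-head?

With single-peaked preferences on a line, the Condorcet winner is the candidate closest to the median voter.
The median voter (position 11) is closest to Iris at 12.
Check: Iris vs Forge — voters closer to Iris: 3 of 5.

Iris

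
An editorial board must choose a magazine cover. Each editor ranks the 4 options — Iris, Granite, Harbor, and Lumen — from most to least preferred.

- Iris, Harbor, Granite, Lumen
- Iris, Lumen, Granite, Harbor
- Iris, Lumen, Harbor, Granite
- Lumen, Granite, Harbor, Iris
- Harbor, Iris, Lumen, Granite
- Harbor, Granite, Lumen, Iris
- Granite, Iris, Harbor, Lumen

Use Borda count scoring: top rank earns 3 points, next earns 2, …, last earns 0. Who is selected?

Iris

Borda scores:
  Iris: 3 + 3 + 3 + 0 + 2 + 0 + 2 = 13
  Granite: 1 + 1 + 0 + 2 + 0 + 2 + 3 = 9
  Harbor: 2 + 0 + 1 + 1 + 3 + 3 + 1 = 11
  Lumen: 0 + 2 + 2 + 3 + 1 + 1 + 0 = 9
Iris has the highest total.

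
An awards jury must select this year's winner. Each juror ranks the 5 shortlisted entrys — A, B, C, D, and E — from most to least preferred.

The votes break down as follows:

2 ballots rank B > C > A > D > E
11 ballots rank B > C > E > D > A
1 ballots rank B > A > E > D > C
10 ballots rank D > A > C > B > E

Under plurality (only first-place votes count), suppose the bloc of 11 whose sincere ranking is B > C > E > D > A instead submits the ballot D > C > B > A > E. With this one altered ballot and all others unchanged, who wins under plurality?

D

First-place totals with the altered ballot: A 0, B 3, C 0, D 21, E 0.
The switch changes the winner from B to D.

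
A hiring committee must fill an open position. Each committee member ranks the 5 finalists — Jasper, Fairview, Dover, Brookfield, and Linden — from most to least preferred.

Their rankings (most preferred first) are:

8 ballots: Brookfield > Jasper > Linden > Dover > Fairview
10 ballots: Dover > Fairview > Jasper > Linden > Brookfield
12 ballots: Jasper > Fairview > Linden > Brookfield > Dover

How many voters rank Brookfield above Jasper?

8

Ballots ranking Brookfield above Jasper: 8.
Ballots ranking Jasper above Brookfield: 10+12 = 22.
So 8 of 30 voters prefer Brookfield to Jasper.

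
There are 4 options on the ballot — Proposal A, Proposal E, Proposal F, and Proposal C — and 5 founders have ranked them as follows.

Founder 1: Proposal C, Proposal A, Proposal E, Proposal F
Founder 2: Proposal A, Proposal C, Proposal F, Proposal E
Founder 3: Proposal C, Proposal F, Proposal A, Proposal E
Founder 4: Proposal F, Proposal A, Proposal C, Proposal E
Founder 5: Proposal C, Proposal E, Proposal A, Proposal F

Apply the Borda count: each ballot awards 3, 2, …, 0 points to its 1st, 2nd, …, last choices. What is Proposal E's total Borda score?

3

Borda scores:
  Proposal A: 2 + 3 + 1 + 2 + 1 = 9
  Proposal E: 1 + 0 + 0 + 0 + 2 = 3
  Proposal F: 0 + 1 + 2 + 3 + 0 = 6
  Proposal C: 3 + 2 + 3 + 1 + 3 = 12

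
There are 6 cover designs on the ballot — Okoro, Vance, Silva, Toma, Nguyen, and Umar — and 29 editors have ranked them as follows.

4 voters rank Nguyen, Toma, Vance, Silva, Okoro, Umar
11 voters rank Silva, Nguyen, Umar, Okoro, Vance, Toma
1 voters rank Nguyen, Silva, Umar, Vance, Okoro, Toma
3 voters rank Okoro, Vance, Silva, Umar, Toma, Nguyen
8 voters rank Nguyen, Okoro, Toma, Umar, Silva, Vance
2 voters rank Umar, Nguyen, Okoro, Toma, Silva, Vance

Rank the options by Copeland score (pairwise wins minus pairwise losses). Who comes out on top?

Pairwise results:
  Okoro vs Vance: Okoro wins 24–5.
  Okoro vs Silva: Silva wins 16–13.
  Okoro vs Toma: Okoro wins 25–4.
  Okoro vs Nguyen: Nguyen wins 26–3.
  Okoro vs Umar: Okoro wins 15–14.
  Vance vs Silva: Silva wins 22–7.
  Vance vs Toma: Vance wins 15–14.
  Vance vs Nguyen: Nguyen wins 26–3.
  Vance vs Umar: Umar wins 22–7.
  Silva vs Toma: Silva wins 15–14.
  Silva vs Nguyen: Nguyen wins 15–14.
  Silva vs Umar: Silva wins 19–10.
  Toma vs Nguyen: Nguyen wins 26–3.
  Toma vs Umar: Umar wins 17–12.
  Nguyen vs Umar: Nguyen wins 24–5.
Copeland scores (wins − losses):
  Okoro: 3 − 2 = 1
  Vance: 1 − 4 = -3
  Silva: 4 − 1 = 3
  Toma: 0 − 5 = -5
  Nguyen: 5 − 0 = 5
  Umar: 2 − 3 = -1
Nguyen has the best Copeland score.

Nguyen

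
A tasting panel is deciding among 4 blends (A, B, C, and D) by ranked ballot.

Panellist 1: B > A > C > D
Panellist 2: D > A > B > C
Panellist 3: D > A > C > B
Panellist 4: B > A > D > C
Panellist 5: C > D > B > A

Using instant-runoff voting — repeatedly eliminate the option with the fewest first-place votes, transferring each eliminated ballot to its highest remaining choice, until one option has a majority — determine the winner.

D

Round 1: B 2, D 2, C 1, A 0. A has the fewest and is eliminated.
Round 2: B 2, D 2, C 1. C has the fewest and is eliminated.
Round 3: D 3, B 2. D has a majority.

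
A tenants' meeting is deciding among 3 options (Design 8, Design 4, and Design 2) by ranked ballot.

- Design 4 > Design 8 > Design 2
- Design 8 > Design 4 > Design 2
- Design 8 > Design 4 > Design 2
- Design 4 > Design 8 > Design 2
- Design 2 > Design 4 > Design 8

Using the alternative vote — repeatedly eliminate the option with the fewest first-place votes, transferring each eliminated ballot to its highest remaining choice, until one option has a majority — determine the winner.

Design 4

Round 1: Design 8 2, Design 4 2, Design 2 1. Design 2 has the fewest and is eliminated.
Round 2: Design 4 3, Design 8 2. Design 4 has a majority.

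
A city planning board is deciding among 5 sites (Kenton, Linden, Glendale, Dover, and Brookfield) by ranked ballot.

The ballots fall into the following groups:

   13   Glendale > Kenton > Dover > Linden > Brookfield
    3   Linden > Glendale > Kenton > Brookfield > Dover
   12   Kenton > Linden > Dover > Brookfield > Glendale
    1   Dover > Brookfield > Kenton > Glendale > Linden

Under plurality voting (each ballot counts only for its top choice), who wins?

First-place vote totals:
  Kenton: 12
  Linden: 3
  Glendale: 13
  Dover: 1
  Brookfield: 0
Glendale has the most first-place votes.

Glendale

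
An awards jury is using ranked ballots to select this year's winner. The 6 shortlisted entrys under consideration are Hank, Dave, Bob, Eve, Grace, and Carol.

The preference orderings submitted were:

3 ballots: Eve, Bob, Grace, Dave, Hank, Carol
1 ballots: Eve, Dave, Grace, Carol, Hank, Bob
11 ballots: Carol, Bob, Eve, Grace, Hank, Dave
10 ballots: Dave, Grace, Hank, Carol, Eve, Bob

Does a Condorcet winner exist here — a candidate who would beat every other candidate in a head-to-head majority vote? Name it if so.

No Condorcet winner

Head-to-head results (25 voters total):
Hank vs Dave: Dave wins 14–11.
Hank vs Bob: Bob wins 14–11.
Hank vs Eve: Eve wins 15–10.
Hank vs Grace: Grace wins 25–0.
Hank vs Carol: Hank wins 13–12.
Dave vs Bob: Bob wins 14–11.
Dave vs Eve: Eve wins 15–10.
Dave vs Grace: Grace wins 14–11.
Dave vs Carol: Dave wins 14–11.
Bob vs Eve: Eve wins 14–11.
Bob vs Grace: Bob wins 14–11.
Bob vs Carol: Carol wins 22–3.
Eve vs Grace: Eve wins 15–10.
Eve vs Carol: Carol wins 21–4.
Grace vs Carol: Grace wins 14–11.
No candidate beats all others: Hank beats Carol beats Bob beats Hank, a majority cycle.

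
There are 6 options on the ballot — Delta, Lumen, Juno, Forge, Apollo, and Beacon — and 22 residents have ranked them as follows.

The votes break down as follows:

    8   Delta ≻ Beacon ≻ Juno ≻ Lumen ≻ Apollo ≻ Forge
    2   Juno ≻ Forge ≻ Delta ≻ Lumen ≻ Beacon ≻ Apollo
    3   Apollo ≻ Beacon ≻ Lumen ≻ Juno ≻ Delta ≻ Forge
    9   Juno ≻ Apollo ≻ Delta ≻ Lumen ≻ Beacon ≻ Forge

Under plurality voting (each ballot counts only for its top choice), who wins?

First-place vote totals:
  Delta: 8
  Lumen: 0
  Juno: 11
  Forge: 0
  Apollo: 3
  Beacon: 0
Juno has the most first-place votes.

Juno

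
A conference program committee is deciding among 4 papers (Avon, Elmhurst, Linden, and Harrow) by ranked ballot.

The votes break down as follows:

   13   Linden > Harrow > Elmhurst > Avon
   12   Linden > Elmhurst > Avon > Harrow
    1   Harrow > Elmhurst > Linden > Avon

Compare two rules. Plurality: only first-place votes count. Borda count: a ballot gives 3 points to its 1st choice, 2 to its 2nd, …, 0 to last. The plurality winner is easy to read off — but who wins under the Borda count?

Plurality first-place counts: Avon 0, Elmhurst 0, Linden 25, Harrow 1 → Linden.
Borda totals: Avon 12, Elmhurst 39, Linden 76, Harrow 29 → Linden.

Linden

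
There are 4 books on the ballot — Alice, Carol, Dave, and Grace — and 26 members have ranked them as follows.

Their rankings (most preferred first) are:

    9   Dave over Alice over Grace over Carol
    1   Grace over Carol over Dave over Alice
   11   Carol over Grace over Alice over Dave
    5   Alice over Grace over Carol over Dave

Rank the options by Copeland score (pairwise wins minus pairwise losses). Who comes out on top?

Alice

Pairwise results:
  Alice vs Carol: Alice wins 14–12.
  Alice vs Dave: Alice wins 16–10.
  Alice vs Grace: Alice wins 14–12.
  Carol vs Dave: Carol wins 17–9.
  Carol vs Grace: Grace wins 15–11.
  Dave vs Grace: Grace wins 17–9.
Copeland scores (wins − losses):
  Alice: 3 − 0 = 3
  Carol: 1 − 2 = -1
  Dave: 0 − 3 = -3
  Grace: 2 − 1 = 1
Alice has the best Copeland score.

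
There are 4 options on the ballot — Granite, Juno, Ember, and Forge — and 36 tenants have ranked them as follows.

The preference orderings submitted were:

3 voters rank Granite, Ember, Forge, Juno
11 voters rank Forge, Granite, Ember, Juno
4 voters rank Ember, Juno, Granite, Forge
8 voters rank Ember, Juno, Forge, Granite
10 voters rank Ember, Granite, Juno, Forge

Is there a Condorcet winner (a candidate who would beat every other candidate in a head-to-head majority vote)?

Yes

Head-to-head results (36 voters total):
Granite vs Juno: Granite wins 24–12.
Granite vs Ember: Ember wins 22–14.
Granite vs Forge: Forge wins 19–17.
Juno vs Ember: Ember wins 36–0.
Juno vs Forge: Juno wins 22–14.
Ember vs Forge: Ember wins 25–11.
Ember beats each rival — Granite (22–14), Juno (36–0), Forge (25–11) — so Ember is the Condorcet winner.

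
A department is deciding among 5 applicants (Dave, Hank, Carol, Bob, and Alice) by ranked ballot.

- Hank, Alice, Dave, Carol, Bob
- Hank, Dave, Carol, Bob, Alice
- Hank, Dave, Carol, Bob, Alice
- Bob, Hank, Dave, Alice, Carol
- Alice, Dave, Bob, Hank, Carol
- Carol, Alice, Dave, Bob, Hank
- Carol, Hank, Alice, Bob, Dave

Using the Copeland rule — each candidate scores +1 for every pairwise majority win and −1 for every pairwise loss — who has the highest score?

Pairwise results:
  Dave vs Hank: Hank wins 5–2.
  Dave vs Carol: Dave wins 5–2.
  Dave vs Bob: Dave wins 5–2.
  Dave vs Alice: Alice wins 4–3.
  Hank vs Carol: Hank wins 5–2.
  Hank vs Bob: Hank wins 4–3.
  Hank vs Alice: Hank wins 5–2.
  Carol vs Bob: Carol wins 5–2.
  Carol vs Alice: Carol wins 4–3.
  Bob vs Alice: Alice wins 4–3.
Copeland scores (wins − losses):
  Dave: 2 − 2 = 0
  Hank: 4 − 0 = 4
  Carol: 2 − 2 = 0
  Bob: 0 − 4 = -4
  Alice: 2 − 2 = 0
Hank has the best Copeland score.

Hank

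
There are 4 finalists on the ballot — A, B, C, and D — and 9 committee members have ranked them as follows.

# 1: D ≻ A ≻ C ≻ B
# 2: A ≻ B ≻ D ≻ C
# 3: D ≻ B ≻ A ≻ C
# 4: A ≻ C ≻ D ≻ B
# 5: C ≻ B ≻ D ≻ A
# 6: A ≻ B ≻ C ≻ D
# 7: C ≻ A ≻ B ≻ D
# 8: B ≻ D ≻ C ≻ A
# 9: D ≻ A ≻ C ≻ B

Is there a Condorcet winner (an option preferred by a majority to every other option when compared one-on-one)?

Head-to-head results (9 voters total):
A vs B: A wins 6–3.
A vs C: A wins 6–3.
A vs D: D wins 5–4.
B vs C: C wins 5–4.
B vs D: B wins 5–4.
C vs D: D wins 5–4.
No candidate beats all others: A beats B beats D beats A, a majority cycle.

No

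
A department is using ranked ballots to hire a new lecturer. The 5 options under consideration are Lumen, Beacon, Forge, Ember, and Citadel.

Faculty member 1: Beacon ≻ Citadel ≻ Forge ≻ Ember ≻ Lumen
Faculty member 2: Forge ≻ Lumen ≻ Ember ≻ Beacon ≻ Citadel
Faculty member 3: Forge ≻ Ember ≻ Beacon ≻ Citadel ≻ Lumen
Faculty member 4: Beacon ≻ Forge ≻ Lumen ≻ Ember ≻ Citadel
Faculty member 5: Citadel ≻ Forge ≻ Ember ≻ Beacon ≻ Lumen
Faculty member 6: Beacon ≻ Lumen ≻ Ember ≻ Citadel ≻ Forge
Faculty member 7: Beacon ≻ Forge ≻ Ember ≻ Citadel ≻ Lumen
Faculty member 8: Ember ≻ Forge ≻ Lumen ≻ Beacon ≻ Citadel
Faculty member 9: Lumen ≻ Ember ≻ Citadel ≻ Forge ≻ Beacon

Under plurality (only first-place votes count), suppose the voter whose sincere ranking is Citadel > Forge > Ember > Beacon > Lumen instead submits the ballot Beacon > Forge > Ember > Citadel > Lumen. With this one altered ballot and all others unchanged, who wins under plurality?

Beacon

First-place totals with the altered ballot: Lumen 1, Beacon 5, Forge 2, Ember 1, Citadel 0.
The winner is unchanged: still Beacon.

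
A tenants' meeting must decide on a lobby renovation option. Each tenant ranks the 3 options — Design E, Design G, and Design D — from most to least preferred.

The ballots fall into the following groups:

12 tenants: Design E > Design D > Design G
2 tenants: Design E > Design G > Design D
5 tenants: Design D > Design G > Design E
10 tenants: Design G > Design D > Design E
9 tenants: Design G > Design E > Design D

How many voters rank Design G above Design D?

21

Ballots ranking Design G above Design D: 2+10+9 = 21.
Ballots ranking Design D above Design G: 12+5 = 17.
So 21 of 38 voters prefer Design G to Design D.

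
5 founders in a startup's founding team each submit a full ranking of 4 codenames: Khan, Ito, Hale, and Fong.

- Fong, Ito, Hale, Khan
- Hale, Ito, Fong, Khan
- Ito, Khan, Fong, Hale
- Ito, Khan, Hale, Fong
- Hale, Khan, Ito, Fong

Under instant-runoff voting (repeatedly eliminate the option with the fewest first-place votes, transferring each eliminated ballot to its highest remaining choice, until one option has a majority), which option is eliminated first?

Round 1: Ito 2, Hale 2, Fong 1, Khan 0. Khan has the fewest and is eliminated.
Round 2: Ito 2, Hale 2, Fong 1. Fong has the fewest and is eliminated.
Round 3: Ito 3, Hale 2. Ito has a majority.

Khan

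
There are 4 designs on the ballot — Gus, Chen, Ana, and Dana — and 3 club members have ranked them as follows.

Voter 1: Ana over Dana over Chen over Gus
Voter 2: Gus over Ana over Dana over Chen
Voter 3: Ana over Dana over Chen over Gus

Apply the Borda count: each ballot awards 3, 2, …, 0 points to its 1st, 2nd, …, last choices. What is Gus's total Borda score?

3

Borda scores:
  Gus: 0 + 3 + 0 = 3
  Chen: 1 + 0 + 1 = 2
  Ana: 3 + 2 + 3 = 8
  Dana: 2 + 1 + 2 = 5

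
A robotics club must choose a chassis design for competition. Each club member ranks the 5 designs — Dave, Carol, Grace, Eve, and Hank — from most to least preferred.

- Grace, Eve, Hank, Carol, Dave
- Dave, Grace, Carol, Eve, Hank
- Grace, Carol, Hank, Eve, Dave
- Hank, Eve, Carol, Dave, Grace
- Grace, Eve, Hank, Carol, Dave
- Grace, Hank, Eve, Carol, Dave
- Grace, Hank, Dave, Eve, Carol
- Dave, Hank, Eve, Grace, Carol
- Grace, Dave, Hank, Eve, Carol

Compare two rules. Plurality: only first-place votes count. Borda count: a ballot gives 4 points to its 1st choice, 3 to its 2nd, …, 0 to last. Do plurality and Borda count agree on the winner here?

Plurality first-place counts: Dave 2, Carol 0, Grace 6, Eve 0, Hank 1 → Grace.
Borda totals: Dave 14, Carol 10, Grace 28, Eve 17, Hank 21 → Grace.
The two rules agree on Grace.

Yes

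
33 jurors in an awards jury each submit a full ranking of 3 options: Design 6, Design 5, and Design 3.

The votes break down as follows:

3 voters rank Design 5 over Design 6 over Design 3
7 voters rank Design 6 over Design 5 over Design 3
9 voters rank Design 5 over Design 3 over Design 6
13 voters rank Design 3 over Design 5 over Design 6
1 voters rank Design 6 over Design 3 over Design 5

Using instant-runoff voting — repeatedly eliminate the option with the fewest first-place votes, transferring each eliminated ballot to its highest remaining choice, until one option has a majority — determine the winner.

Round 1: Design 3 13, Design 5 12, Design 6 8. Design 6 has the fewest and is eliminated.
Round 2: Design 5 19, Design 3 14. Design 5 has a majority.

Design 5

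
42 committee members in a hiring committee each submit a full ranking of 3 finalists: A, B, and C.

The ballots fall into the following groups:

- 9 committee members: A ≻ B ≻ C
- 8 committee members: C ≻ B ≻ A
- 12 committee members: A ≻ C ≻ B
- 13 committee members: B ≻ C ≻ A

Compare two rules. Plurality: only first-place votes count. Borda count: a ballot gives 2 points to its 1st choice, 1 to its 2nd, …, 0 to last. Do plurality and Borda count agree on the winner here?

Plurality first-place counts: A 21, B 13, C 8 → A.
Borda totals: A 42, B 43, C 41 → B.
The two rules disagree: plurality picks A, Borda picks B.

No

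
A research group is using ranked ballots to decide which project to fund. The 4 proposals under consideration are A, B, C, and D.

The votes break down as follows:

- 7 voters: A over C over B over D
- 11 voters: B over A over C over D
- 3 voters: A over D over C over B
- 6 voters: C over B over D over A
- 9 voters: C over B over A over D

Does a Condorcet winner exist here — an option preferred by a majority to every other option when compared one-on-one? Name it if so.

None — there is no Condorcet winner

Head-to-head results (36 voters total):
A vs B: B wins 26–10.
A vs C: A wins 21–15.
A vs D: A wins 30–6.
B vs C: C wins 25–11.
B vs D: B wins 33–3.
C vs D: C wins 33–3.
No candidate beats all others: A beats C beats B beats A, a majority cycle.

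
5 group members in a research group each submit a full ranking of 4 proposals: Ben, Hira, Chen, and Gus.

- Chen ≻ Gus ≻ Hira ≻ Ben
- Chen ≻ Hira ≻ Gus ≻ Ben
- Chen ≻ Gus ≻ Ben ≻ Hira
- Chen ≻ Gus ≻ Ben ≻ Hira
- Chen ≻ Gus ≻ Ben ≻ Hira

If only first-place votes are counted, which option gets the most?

Chen

First-place vote totals:
  Ben: 0
  Hira: 0
  Chen: 5
  Gus: 0
Chen has the most first-place votes.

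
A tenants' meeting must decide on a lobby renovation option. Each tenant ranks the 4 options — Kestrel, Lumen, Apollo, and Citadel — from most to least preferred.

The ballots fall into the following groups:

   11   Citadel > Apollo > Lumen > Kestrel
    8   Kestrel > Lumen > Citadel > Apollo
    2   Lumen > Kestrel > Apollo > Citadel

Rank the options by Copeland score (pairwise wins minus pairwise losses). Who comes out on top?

Pairwise results:
  Kestrel vs Lumen: Lumen wins 13–8.
  Kestrel vs Apollo: Apollo wins 11–10.
  Kestrel vs Citadel: Citadel wins 11–10.
  Lumen vs Apollo: Apollo wins 11–10.
  Lumen vs Citadel: Citadel wins 11–10.
  Apollo vs Citadel: Citadel wins 19–2.
Copeland scores (wins − losses):
  Kestrel: 0 − 3 = -3
  Lumen: 1 − 2 = -1
  Apollo: 2 − 1 = 1
  Citadel: 3 − 0 = 3
Citadel has the best Copeland score.

Citadel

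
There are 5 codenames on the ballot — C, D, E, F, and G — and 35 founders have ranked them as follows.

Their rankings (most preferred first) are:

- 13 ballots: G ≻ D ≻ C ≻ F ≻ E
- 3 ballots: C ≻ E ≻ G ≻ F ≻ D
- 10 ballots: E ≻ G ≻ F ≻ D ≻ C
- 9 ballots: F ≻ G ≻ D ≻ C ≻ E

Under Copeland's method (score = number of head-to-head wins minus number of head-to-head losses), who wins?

G

Pairwise results:
  C vs D: D wins 32–3.
  C vs E: C wins 25–10.
  C vs F: F wins 19–16.
  C vs G: G wins 32–3.
  D vs E: D wins 22–13.
  D vs F: F wins 22–13.
  D vs G: G wins 35–0.
  E vs F: F wins 22–13.
  E vs G: G wins 22–13.
  F vs G: G wins 26–9.
Copeland scores (wins − losses):
  C: 1 − 3 = -2
  D: 2 − 2 = 0
  E: 0 − 4 = -4
  F: 3 − 1 = 2
  G: 4 − 0 = 4
G has the best Copeland score.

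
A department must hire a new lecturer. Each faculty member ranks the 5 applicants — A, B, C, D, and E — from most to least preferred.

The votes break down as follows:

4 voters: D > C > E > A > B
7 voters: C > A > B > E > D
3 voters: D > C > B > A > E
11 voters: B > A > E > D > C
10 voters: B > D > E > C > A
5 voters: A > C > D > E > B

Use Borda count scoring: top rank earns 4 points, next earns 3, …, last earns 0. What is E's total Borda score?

62

Borda scores:
  A: 4·1 + 7·3 + 3·1 + 11·3 + 10·0 + 5·4 = 81
  B: 4·0 + 7·2 + 3·2 + 11·4 + 10·4 + 5·0 = 104
  C: 4·3 + 7·4 + 3·3 + 11·0 + 10·1 + 5·3 = 74
  D: 4·4 + 7·0 + 3·4 + 11·1 + 10·3 + 5·2 = 79
  E: 4·2 + 7·1 + 3·0 + 11·2 + 10·2 + 5·1 = 62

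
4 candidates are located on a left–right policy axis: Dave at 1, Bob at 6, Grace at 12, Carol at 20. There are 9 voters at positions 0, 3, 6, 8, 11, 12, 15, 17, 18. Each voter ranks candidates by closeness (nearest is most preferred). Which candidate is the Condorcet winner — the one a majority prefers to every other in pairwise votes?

Grace

With single-peaked preferences on a line, the Condorcet winner is the candidate closest to the median voter.
The median voter (position 11) is closest to Grace at 12.
Check: Grace vs Bob — voters closer to Grace: 5 of 9.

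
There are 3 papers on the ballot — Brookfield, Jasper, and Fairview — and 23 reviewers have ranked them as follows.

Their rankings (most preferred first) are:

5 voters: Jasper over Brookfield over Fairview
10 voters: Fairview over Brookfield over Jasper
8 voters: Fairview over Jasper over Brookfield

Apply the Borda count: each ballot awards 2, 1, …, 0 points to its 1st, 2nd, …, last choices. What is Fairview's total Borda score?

36

Borda scores:
  Brookfield: 5·1 + 10·1 + 8·0 = 15
  Jasper: 5·2 + 10·0 + 8·1 = 18
  Fairview: 5·0 + 10·2 + 8·2 = 36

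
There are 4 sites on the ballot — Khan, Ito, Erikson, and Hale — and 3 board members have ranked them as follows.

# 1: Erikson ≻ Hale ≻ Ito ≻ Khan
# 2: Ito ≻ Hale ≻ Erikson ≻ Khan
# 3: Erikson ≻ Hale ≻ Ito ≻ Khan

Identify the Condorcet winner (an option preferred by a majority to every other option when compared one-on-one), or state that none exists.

Erikson

Head-to-head results (3 voters total):
Khan vs Ito: Ito wins 3–0.
Khan vs Erikson: Erikson wins 3–0.
Khan vs Hale: Hale wins 3–0.
Ito vs Erikson: Erikson wins 2–1.
Ito vs Hale: Hale wins 2–1.
Erikson vs Hale: Erikson wins 2–1.
Erikson beats each rival — Khan (3–0), Ito (2–1), Hale (2–1) — so Erikson is the Condorcet winner.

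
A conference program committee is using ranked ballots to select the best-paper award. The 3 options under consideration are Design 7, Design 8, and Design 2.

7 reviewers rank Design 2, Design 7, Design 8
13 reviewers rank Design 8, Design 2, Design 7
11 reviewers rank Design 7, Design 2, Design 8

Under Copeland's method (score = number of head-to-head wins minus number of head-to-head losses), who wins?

Pairwise results:
  Design 7 vs Design 8: Design 7 wins 18–13.
  Design 7 vs Design 2: Design 2 wins 20–11.
  Design 8 vs Design 2: Design 2 wins 18–13.
Copeland scores (wins − losses):
  Design 7: 1 − 1 = 0
  Design 8: 0 − 2 = -2
  Design 2: 2 − 0 = 2
Design 2 has the best Copeland score.

Design 2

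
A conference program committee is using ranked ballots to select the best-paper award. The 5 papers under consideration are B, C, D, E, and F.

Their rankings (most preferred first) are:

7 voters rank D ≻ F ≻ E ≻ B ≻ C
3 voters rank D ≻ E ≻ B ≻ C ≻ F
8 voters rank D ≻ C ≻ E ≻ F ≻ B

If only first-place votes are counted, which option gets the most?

D

First-place vote totals:
  B: 0
  C: 0
  D: 18
  E: 0
  F: 0
D has the most first-place votes.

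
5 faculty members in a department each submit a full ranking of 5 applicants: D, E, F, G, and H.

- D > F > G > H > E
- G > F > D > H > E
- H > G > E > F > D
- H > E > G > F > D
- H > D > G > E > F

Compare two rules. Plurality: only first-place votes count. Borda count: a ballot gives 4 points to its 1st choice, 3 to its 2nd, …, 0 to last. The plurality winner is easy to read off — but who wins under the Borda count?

Plurality first-place counts: D 1, E 0, F 0, G 1, H 3 → H.
Borda totals: D 9, E 6, F 8, G 13, H 14 → H.

H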